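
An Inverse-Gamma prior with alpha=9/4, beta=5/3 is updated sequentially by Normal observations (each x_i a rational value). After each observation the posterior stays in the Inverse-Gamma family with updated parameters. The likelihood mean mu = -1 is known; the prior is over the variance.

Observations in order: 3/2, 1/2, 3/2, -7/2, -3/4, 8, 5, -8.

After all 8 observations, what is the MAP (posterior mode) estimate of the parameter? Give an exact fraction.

obs 1: x=3/2 → posterior Inverse-Gamma(11/4, 115/24)
obs 2: x=1/2 → posterior Inverse-Gamma(13/4, 71/12)
obs 3: x=3/2 → posterior Inverse-Gamma(15/4, 217/24)
obs 4: x=-7/2 → posterior Inverse-Gamma(17/4, 73/6)
obs 5: x=-3/4 → posterior Inverse-Gamma(19/4, 1171/96)
obs 6: x=8 → posterior Inverse-Gamma(21/4, 5059/96)
obs 7: x=5 → posterior Inverse-Gamma(23/4, 6787/96)
obs 8: x=-8 → posterior Inverse-Gamma(25/4, 9139/96)

9139/696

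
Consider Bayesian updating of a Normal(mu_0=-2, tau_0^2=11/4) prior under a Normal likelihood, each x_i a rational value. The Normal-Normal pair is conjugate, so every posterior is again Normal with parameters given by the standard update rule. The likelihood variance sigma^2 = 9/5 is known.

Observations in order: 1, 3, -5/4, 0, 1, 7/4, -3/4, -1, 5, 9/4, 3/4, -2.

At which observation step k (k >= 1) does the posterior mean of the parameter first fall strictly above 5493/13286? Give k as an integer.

k = 2

obs 1: x=1 → posterior Normal(-17/91, 99/91)
obs 2: x=3 → posterior Normal(74/73, 99/146)
obs 3: x=-5/4 → posterior Normal(317/804, 33/67)
obs 4: x=0 → posterior Normal(317/1024, 99/256)
obs 5: x=1 → posterior Normal(537/1244, 99/311)
obs 6: x=7/4 → posterior Normal(461/732, 33/122)
obs 7: x=-3/4 → posterior Normal(757/1684, 99/421)
obs 8: x=-1 → posterior Normal(537/1904, 99/476)
obs 9: x=5 → posterior Normal(1637/2124, 11/59)
obs 10: x=9/4 → posterior Normal(533/586, 99/586)
obs 11: x=3/4 → posterior Normal(2297/2564, 99/641)
obs 12: x=-2 → posterior Normal(619/928, 33/232)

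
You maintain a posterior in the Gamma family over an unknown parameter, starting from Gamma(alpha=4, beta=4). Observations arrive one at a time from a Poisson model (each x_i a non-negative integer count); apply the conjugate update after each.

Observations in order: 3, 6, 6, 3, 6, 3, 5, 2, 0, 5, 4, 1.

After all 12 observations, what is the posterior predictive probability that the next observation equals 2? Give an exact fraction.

obs 1: x=3 → posterior Gamma(7, 5)
obs 2: x=6 → posterior Gamma(13, 6)
obs 3: x=6 → posterior Gamma(19, 7)
obs 4: x=3 → posterior Gamma(22, 8)
obs 5: x=6 → posterior Gamma(28, 9)
obs 6: x=3 → posterior Gamma(31, 10)
obs 7: x=5 → posterior Gamma(36, 11)
obs 8: x=2 → posterior Gamma(38, 12)
obs 9: x=0 → posterior Gamma(38, 13)
obs 10: x=5 → posterior Gamma(43, 14)
obs 11: x=4 → posterior Gamma(47, 15)
obs 12: x=1 → posterior Gamma(48, 16)

7381871640814736578270888361692215705336370002689704587165696/33300140732146818380750772381422989832214186835186851059977249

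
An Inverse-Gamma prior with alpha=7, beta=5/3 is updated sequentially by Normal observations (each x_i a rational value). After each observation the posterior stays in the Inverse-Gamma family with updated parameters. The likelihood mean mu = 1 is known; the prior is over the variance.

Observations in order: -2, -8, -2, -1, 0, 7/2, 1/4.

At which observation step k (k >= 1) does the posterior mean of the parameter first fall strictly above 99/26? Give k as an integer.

k = 2

obs 1: x=-2 → posterior Inverse-Gamma(15/2, 37/6)
obs 2: x=-8 → posterior Inverse-Gamma(8, 140/3)
obs 3: x=-2 → posterior Inverse-Gamma(17/2, 307/6)
obs 4: x=-1 → posterior Inverse-Gamma(9, 319/6)
obs 5: x=0 → posterior Inverse-Gamma(19/2, 161/3)
obs 6: x=7/2 → posterior Inverse-Gamma(10, 1363/24)
obs 7: x=1/4 → posterior Inverse-Gamma(21/2, 5479/96)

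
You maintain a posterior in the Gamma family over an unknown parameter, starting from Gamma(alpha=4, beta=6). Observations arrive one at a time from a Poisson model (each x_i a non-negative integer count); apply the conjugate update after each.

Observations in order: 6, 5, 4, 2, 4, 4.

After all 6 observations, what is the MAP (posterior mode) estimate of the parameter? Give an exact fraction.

7/3

obs 1: x=6 → posterior Gamma(10, 7)
obs 2: x=5 → posterior Gamma(15, 8)
obs 3: x=4 → posterior Gamma(19, 9)
obs 4: x=2 → posterior Gamma(21, 10)
obs 5: x=4 → posterior Gamma(25, 11)
obs 6: x=4 → posterior Gamma(29, 12)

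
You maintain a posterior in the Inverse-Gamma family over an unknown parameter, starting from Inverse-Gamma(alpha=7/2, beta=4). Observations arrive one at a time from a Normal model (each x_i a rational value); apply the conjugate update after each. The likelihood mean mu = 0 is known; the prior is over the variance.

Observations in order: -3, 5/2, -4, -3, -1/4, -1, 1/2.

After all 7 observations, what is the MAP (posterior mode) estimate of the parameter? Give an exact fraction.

793/256

obs 1: x=-3 → posterior Inverse-Gamma(4, 17/2)
obs 2: x=5/2 → posterior Inverse-Gamma(9/2, 93/8)
obs 3: x=-4 → posterior Inverse-Gamma(5, 157/8)
obs 4: x=-3 → posterior Inverse-Gamma(11/2, 193/8)
obs 5: x=-1/4 → posterior Inverse-Gamma(6, 773/32)
obs 6: x=-1 → posterior Inverse-Gamma(13/2, 789/32)
obs 7: x=1/2 → posterior Inverse-Gamma(7, 793/32)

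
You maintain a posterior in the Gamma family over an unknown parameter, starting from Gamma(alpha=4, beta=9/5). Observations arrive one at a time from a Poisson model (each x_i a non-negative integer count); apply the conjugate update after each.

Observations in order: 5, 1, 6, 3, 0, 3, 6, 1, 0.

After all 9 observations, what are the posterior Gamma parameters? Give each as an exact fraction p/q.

alpha=29, beta=54/5

obs 1: x=5 → posterior Gamma(9, 14/5)
obs 2: x=1 → posterior Gamma(10, 19/5)
obs 3: x=6 → posterior Gamma(16, 24/5)
obs 4: x=3 → posterior Gamma(19, 29/5)
obs 5: x=0 → posterior Gamma(19, 34/5)
obs 6: x=3 → posterior Gamma(22, 39/5)
obs 7: x=6 → posterior Gamma(28, 44/5)
obs 8: x=1 → posterior Gamma(29, 49/5)
obs 9: x=0 → posterior Gamma(29, 54/5)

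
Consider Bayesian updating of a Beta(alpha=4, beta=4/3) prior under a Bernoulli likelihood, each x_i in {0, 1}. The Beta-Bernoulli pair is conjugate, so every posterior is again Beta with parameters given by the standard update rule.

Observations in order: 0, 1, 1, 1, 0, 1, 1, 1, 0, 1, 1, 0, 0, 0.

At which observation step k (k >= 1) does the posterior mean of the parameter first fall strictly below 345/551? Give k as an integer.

k = 14

obs 1: x=0 → posterior Beta(4, 7/3)
obs 2: x=1 → posterior Beta(5, 7/3)
obs 3: x=1 → posterior Beta(6, 7/3)
obs 4: x=1 → posterior Beta(7, 7/3)
obs 5: x=0 → posterior Beta(7, 10/3)
obs 6: x=1 → posterior Beta(8, 10/3)
obs 7: x=1 → posterior Beta(9, 10/3)
obs 8: x=1 → posterior Beta(10, 10/3)
obs 9: x=0 → posterior Beta(10, 13/3)
obs 10: x=1 → posterior Beta(11, 13/3)
obs 11: x=1 → posterior Beta(12, 13/3)
obs 12: x=0 → posterior Beta(12, 16/3)
obs 13: x=0 → posterior Beta(12, 19/3)
obs 14: x=0 → posterior Beta(12, 22/3)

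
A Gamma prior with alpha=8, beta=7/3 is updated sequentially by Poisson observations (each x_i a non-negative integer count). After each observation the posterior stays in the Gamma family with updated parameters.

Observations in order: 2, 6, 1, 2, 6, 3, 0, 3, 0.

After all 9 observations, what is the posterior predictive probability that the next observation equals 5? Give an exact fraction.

obs 1: x=2 → posterior Gamma(10, 10/3)
obs 2: x=6 → posterior Gamma(16, 13/3)
obs 3: x=1 → posterior Gamma(17, 16/3)
obs 4: x=2 → posterior Gamma(19, 19/3)
obs 5: x=6 → posterior Gamma(25, 22/3)
obs 6: x=3 → posterior Gamma(28, 25/3)
obs 7: x=0 → posterior Gamma(28, 28/3)
obs 8: x=3 → posterior Gamma(31, 31/3)
obs 9: x=0 → posterior Gamma(31, 34/3)

23596306530480683044555769089379100160055867277400080384/285273917723723876056171083405292782327767461712708093041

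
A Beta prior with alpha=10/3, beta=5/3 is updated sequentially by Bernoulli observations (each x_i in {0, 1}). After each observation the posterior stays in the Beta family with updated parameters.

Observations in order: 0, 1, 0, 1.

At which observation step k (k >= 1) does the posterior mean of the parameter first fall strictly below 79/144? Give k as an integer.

obs 1: x=0 → posterior Beta(10/3, 8/3)
obs 2: x=1 → posterior Beta(13/3, 8/3)
obs 3: x=0 → posterior Beta(13/3, 11/3)
obs 4: x=1 → posterior Beta(16/3, 11/3)

k = 3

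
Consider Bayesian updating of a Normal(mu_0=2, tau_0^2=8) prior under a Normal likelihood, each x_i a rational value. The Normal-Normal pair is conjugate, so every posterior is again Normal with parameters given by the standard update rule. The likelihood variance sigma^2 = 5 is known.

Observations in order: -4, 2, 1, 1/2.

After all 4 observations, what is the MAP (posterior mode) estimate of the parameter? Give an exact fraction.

6/37

obs 1: x=-4 → posterior Normal(-22/13, 40/13)
obs 2: x=2 → posterior Normal(-2/7, 40/21)
obs 3: x=1 → posterior Normal(2/29, 40/29)
obs 4: x=1/2 → posterior Normal(6/37, 40/37)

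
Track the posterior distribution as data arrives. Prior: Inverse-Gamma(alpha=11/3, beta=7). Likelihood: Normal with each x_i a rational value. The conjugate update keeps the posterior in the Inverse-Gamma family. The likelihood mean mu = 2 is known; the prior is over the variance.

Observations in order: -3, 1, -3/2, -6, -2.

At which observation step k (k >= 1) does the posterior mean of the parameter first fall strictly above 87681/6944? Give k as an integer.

k = 5

obs 1: x=-3 → posterior Inverse-Gamma(25/6, 39/2)
obs 2: x=1 → posterior Inverse-Gamma(14/3, 20)
obs 3: x=-3/2 → posterior Inverse-Gamma(31/6, 209/8)
obs 4: x=-6 → posterior Inverse-Gamma(17/3, 465/8)
obs 5: x=-2 → posterior Inverse-Gamma(37/6, 529/8)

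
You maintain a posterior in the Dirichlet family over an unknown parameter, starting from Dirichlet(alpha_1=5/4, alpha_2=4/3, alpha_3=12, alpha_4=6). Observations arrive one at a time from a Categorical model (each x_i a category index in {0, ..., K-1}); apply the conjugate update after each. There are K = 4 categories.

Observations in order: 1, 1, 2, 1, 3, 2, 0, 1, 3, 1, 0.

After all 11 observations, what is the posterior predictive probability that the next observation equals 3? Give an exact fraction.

96/379

obs 1: x=1 → posterior Dirichlet(5/4, 7/3, 12, 6)
obs 2: x=1 → posterior Dirichlet(5/4, 10/3, 12, 6)
obs 3: x=2 → posterior Dirichlet(5/4, 10/3, 13, 6)
obs 4: x=1 → posterior Dirichlet(5/4, 13/3, 13, 6)
obs 5: x=3 → posterior Dirichlet(5/4, 13/3, 13, 7)
obs 6: x=2 → posterior Dirichlet(5/4, 13/3, 14, 7)
obs 7: x=0 → posterior Dirichlet(9/4, 13/3, 14, 7)
obs 8: x=1 → posterior Dirichlet(9/4, 16/3, 14, 7)
obs 9: x=3 → posterior Dirichlet(9/4, 16/3, 14, 8)
obs 10: x=1 → posterior Dirichlet(9/4, 19/3, 14, 8)
obs 11: x=0 → posterior Dirichlet(13/4, 19/3, 14, 8)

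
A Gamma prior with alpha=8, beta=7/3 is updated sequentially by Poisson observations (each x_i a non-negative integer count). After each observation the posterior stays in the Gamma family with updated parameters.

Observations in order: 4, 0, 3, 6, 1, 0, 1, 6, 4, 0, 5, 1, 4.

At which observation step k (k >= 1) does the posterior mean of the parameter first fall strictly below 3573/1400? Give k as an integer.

obs 1: x=4 → posterior Gamma(12, 10/3)
obs 2: x=0 → posterior Gamma(12, 13/3)
obs 3: x=3 → posterior Gamma(15, 16/3)
obs 4: x=6 → posterior Gamma(21, 19/3)
obs 5: x=1 → posterior Gamma(22, 22/3)
obs 6: x=0 → posterior Gamma(22, 25/3)
obs 7: x=1 → posterior Gamma(23, 28/3)
obs 8: x=6 → posterior Gamma(29, 31/3)
obs 9: x=4 → posterior Gamma(33, 34/3)
obs 10: x=0 → posterior Gamma(33, 37/3)
obs 11: x=5 → posterior Gamma(38, 40/3)
obs 12: x=1 → posterior Gamma(39, 43/3)
obs 13: x=4 → posterior Gamma(43, 46/3)

k = 7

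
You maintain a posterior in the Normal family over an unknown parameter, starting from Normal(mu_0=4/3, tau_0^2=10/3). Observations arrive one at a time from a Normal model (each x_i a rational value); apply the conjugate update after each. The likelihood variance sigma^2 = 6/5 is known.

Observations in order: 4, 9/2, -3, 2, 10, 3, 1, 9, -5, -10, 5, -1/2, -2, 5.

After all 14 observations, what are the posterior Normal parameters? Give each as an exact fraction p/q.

mu_0=587/359, tau_0^2=30/359

obs 1: x=4 → posterior Normal(56/17, 15/17)
obs 2: x=9/2 → posterior Normal(449/118, 30/59)
obs 3: x=-3 → posterior Normal(299/168, 5/14)
obs 4: x=2 → posterior Normal(399/218, 30/109)
obs 5: x=10 → posterior Normal(899/268, 15/67)
obs 6: x=3 → posterior Normal(1049/318, 10/53)
obs 7: x=1 → posterior Normal(1099/368, 15/92)
obs 8: x=9 → posterior Normal(1549/418, 30/209)
obs 9: x=-5 → posterior Normal(433/156, 5/39)
obs 10: x=-10 → posterior Normal(799/518, 30/259)
obs 11: x=5 → posterior Normal(1049/568, 15/142)
obs 12: x=-1/2 → posterior Normal(512/309, 10/103)
obs 13: x=-2 → posterior Normal(231/167, 15/167)
obs 14: x=5 → posterior Normal(587/359, 30/359)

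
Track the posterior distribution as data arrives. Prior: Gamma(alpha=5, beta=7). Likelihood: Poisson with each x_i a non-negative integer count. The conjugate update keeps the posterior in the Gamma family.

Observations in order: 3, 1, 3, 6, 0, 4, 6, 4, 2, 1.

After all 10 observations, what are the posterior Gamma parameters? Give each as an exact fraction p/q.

obs 1: x=3 → posterior Gamma(8, 8)
obs 2: x=1 → posterior Gamma(9, 9)
obs 3: x=3 → posterior Gamma(12, 10)
obs 4: x=6 → posterior Gamma(18, 11)
obs 5: x=0 → posterior Gamma(18, 12)
obs 6: x=4 → posterior Gamma(22, 13)
obs 7: x=6 → posterior Gamma(28, 14)
obs 8: x=4 → posterior Gamma(32, 15)
obs 9: x=2 → posterior Gamma(34, 16)
obs 10: x=1 → posterior Gamma(35, 17)

alpha=35, beta=17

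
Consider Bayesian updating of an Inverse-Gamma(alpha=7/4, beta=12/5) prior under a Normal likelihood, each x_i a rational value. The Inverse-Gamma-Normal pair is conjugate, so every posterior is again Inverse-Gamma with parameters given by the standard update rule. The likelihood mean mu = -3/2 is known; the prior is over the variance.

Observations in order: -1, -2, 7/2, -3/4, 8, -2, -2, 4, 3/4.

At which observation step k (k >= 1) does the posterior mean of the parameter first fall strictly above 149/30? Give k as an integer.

k = 3

obs 1: x=-1 → posterior Inverse-Gamma(9/4, 101/40)
obs 2: x=-2 → posterior Inverse-Gamma(11/4, 53/20)
obs 3: x=7/2 → posterior Inverse-Gamma(13/4, 303/20)
obs 4: x=-3/4 → posterior Inverse-Gamma(15/4, 2469/160)
obs 5: x=8 → posterior Inverse-Gamma(17/4, 9689/160)
obs 6: x=-2 → posterior Inverse-Gamma(19/4, 9709/160)
obs 7: x=-2 → posterior Inverse-Gamma(21/4, 9729/160)
obs 8: x=4 → posterior Inverse-Gamma(23/4, 12149/160)
obs 9: x=3/4 → posterior Inverse-Gamma(25/4, 6277/80)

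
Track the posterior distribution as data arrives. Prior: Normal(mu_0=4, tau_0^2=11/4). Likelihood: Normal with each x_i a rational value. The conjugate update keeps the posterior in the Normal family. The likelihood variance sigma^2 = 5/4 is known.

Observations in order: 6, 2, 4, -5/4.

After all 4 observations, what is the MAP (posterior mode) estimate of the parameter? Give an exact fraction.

79/28

obs 1: x=6 → posterior Normal(43/8, 55/64)
obs 2: x=2 → posterior Normal(4, 55/108)
obs 3: x=4 → posterior Normal(4, 55/152)
obs 4: x=-5/4 → posterior Normal(79/28, 55/196)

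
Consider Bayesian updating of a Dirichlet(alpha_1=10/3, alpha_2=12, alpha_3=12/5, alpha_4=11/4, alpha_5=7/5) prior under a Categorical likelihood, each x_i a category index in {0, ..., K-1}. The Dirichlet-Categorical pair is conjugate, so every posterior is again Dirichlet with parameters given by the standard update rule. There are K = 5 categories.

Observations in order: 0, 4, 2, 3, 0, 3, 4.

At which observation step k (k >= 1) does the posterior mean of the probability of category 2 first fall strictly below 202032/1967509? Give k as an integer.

obs 1: x=0 → posterior Dirichlet(13/3, 12, 12/5, 11/4, 7/5)
obs 2: x=4 → posterior Dirichlet(13/3, 12, 12/5, 11/4, 12/5)
obs 3: x=2 → posterior Dirichlet(13/3, 12, 17/5, 11/4, 12/5)
obs 4: x=3 → posterior Dirichlet(13/3, 12, 17/5, 15/4, 12/5)
obs 5: x=0 → posterior Dirichlet(16/3, 12, 17/5, 15/4, 12/5)
obs 6: x=3 → posterior Dirichlet(16/3, 12, 17/5, 19/4, 12/5)
obs 7: x=4 → posterior Dirichlet(16/3, 12, 17/5, 19/4, 17/5)

k = 2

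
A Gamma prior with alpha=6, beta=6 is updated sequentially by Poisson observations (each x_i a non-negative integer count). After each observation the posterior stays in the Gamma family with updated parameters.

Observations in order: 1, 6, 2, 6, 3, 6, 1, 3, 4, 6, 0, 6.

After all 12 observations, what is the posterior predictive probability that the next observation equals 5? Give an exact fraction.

obs 1: x=1 → posterior Gamma(7, 7)
obs 2: x=6 → posterior Gamma(13, 8)
obs 3: x=2 → posterior Gamma(15, 9)
obs 4: x=6 → posterior Gamma(21, 10)
obs 5: x=3 → posterior Gamma(24, 11)
obs 6: x=6 → posterior Gamma(30, 12)
obs 7: x=1 → posterior Gamma(31, 13)
obs 8: x=3 → posterior Gamma(34, 14)
obs 9: x=4 → posterior Gamma(38, 15)
obs 10: x=6 → posterior Gamma(44, 16)
obs 11: x=0 → posterior Gamma(44, 17)
obs 12: x=6 → posterior Gamma(50, 18)

1835089129547293077528852422366538233357611136938047478753759844106240/21451025166995254149858876344653692285151317490817439630771066475687099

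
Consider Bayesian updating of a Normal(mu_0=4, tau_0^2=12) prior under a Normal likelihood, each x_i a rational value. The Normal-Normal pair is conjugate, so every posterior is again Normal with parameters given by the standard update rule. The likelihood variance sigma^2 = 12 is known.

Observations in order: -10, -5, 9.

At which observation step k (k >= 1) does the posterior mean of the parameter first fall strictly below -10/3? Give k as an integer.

obs 1: x=-10 → posterior Normal(-3, 6)
obs 2: x=-5 → posterior Normal(-11/3, 4)
obs 3: x=9 → posterior Normal(-1/2, 3)

k = 2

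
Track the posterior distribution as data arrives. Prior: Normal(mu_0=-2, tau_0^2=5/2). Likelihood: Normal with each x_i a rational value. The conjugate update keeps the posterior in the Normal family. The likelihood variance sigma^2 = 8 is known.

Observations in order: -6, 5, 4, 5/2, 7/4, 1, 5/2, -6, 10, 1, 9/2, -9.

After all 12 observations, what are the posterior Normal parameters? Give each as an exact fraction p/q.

obs 1: x=-6 → posterior Normal(-62/21, 40/21)
obs 2: x=5 → posterior Normal(-37/26, 20/13)
obs 3: x=4 → posterior Normal(-17/31, 40/31)
obs 4: x=5/2 → posterior Normal(-1/8, 10/9)
obs 5: x=7/4 → posterior Normal(17/164, 40/41)
obs 6: x=1 → posterior Normal(37/184, 20/23)
obs 7: x=5/2 → posterior Normal(29/68, 40/51)
obs 8: x=-6 → posterior Normal(-33/224, 5/7)
obs 9: x=10 → posterior Normal(167/244, 40/61)
obs 10: x=1 → posterior Normal(17/24, 20/33)
obs 11: x=9/2 → posterior Normal(277/284, 40/71)
obs 12: x=-9 → posterior Normal(97/304, 10/19)

mu_0=97/304, tau_0^2=10/19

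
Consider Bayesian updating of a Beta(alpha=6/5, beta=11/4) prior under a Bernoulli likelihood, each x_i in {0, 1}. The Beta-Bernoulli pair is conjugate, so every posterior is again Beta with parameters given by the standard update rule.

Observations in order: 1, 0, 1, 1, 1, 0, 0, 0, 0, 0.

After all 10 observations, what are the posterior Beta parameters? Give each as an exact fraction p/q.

alpha=26/5, beta=35/4

obs 1: x=1 → posterior Beta(11/5, 11/4)
obs 2: x=0 → posterior Beta(11/5, 15/4)
obs 3: x=1 → posterior Beta(16/5, 15/4)
obs 4: x=1 → posterior Beta(21/5, 15/4)
obs 5: x=1 → posterior Beta(26/5, 15/4)
obs 6: x=0 → posterior Beta(26/5, 19/4)
obs 7: x=0 → posterior Beta(26/5, 23/4)
obs 8: x=0 → posterior Beta(26/5, 27/4)
obs 9: x=0 → posterior Beta(26/5, 31/4)
obs 10: x=0 → posterior Beta(26/5, 35/4)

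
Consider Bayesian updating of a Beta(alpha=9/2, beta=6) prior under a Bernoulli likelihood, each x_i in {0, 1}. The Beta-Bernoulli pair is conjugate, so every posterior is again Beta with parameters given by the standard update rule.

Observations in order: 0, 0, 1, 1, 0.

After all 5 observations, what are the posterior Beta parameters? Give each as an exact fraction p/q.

alpha=13/2, beta=9

obs 1: x=0 → posterior Beta(9/2, 7)
obs 2: x=0 → posterior Beta(9/2, 8)
obs 3: x=1 → posterior Beta(11/2, 8)
obs 4: x=1 → posterior Beta(13/2, 8)
obs 5: x=0 → posterior Beta(13/2, 9)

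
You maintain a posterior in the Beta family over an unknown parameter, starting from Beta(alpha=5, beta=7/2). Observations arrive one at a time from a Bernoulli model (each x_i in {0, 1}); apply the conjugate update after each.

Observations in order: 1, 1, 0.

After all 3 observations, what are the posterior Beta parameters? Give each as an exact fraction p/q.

obs 1: x=1 → posterior Beta(6, 7/2)
obs 2: x=1 → posterior Beta(7, 7/2)
obs 3: x=0 → posterior Beta(7, 9/2)

alpha=7, beta=9/2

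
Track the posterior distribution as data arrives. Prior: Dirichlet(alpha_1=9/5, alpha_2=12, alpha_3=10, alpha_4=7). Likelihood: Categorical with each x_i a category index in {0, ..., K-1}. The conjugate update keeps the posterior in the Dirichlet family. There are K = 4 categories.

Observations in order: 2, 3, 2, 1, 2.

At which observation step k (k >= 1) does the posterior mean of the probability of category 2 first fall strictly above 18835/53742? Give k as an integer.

obs 1: x=2 → posterior Dirichlet(9/5, 12, 11, 7)
obs 2: x=3 → posterior Dirichlet(9/5, 12, 11, 8)
obs 3: x=2 → posterior Dirichlet(9/5, 12, 12, 8)
obs 4: x=1 → posterior Dirichlet(9/5, 13, 12, 8)
obs 5: x=2 → posterior Dirichlet(9/5, 13, 13, 8)

k = 3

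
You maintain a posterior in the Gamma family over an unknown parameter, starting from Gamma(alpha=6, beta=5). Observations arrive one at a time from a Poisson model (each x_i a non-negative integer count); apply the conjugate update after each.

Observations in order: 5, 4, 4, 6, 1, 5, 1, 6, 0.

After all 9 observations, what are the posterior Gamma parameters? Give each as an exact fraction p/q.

obs 1: x=5 → posterior Gamma(11, 6)
obs 2: x=4 → posterior Gamma(15, 7)
obs 3: x=4 → posterior Gamma(19, 8)
obs 4: x=6 → posterior Gamma(25, 9)
obs 5: x=1 → posterior Gamma(26, 10)
obs 6: x=5 → posterior Gamma(31, 11)
obs 7: x=1 → posterior Gamma(32, 12)
obs 8: x=6 → posterior Gamma(38, 13)
obs 9: x=0 → posterior Gamma(38, 14)

alpha=38, beta=14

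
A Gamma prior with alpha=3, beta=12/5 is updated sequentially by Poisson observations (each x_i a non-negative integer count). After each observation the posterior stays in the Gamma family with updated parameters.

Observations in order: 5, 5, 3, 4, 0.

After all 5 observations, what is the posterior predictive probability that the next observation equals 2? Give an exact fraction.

2890310458332644840835781723350125/12252793050782200016679467841748992

obs 1: x=5 → posterior Gamma(8, 17/5)
obs 2: x=5 → posterior Gamma(13, 22/5)
obs 3: x=3 → posterior Gamma(16, 27/5)
obs 4: x=4 → posterior Gamma(20, 32/5)
obs 5: x=0 → posterior Gamma(20, 37/5)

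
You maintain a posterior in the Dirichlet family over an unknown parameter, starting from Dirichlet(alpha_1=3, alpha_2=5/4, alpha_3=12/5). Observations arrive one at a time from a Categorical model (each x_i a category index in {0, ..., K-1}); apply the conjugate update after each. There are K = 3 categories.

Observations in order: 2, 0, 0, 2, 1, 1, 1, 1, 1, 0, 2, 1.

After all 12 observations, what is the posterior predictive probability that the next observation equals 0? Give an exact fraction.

120/373

obs 1: x=2 → posterior Dirichlet(3, 5/4, 17/5)
obs 2: x=0 → posterior Dirichlet(4, 5/4, 17/5)
obs 3: x=0 → posterior Dirichlet(5, 5/4, 17/5)
obs 4: x=2 → posterior Dirichlet(5, 5/4, 22/5)
obs 5: x=1 → posterior Dirichlet(5, 9/4, 22/5)
obs 6: x=1 → posterior Dirichlet(5, 13/4, 22/5)
obs 7: x=1 → posterior Dirichlet(5, 17/4, 22/5)
obs 8: x=1 → posterior Dirichlet(5, 21/4, 22/5)
obs 9: x=1 → posterior Dirichlet(5, 25/4, 22/5)
obs 10: x=0 → posterior Dirichlet(6, 25/4, 22/5)
obs 11: x=2 → posterior Dirichlet(6, 25/4, 27/5)
obs 12: x=1 → posterior Dirichlet(6, 29/4, 27/5)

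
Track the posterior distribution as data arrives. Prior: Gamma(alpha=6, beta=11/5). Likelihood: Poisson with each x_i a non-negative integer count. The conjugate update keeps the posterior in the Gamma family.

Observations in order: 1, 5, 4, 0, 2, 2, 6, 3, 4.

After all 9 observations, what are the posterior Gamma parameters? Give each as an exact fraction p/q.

obs 1: x=1 → posterior Gamma(7, 16/5)
obs 2: x=5 → posterior Gamma(12, 21/5)
obs 3: x=4 → posterior Gamma(16, 26/5)
obs 4: x=0 → posterior Gamma(16, 31/5)
obs 5: x=2 → posterior Gamma(18, 36/5)
obs 6: x=2 → posterior Gamma(20, 41/5)
obs 7: x=6 → posterior Gamma(26, 46/5)
obs 8: x=3 → posterior Gamma(29, 51/5)
obs 9: x=4 → posterior Gamma(33, 56/5)

alpha=33, beta=56/5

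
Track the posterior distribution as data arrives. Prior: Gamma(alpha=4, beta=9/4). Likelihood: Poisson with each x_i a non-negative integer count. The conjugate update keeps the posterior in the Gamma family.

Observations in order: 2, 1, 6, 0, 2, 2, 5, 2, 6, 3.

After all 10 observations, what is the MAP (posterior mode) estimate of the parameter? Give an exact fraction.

obs 1: x=2 → posterior Gamma(6, 13/4)
obs 2: x=1 → posterior Gamma(7, 17/4)
obs 3: x=6 → posterior Gamma(13, 21/4)
obs 4: x=0 → posterior Gamma(13, 25/4)
obs 5: x=2 → posterior Gamma(15, 29/4)
obs 6: x=2 → posterior Gamma(17, 33/4)
obs 7: x=5 → posterior Gamma(22, 37/4)
obs 8: x=2 → posterior Gamma(24, 41/4)
obs 9: x=6 → posterior Gamma(30, 45/4)
obs 10: x=3 → posterior Gamma(33, 49/4)

128/49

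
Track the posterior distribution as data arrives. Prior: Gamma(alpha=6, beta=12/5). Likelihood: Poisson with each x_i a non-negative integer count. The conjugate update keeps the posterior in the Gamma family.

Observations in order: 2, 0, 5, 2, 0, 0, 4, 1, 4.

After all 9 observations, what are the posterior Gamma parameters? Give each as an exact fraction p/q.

alpha=24, beta=57/5

obs 1: x=2 → posterior Gamma(8, 17/5)
obs 2: x=0 → posterior Gamma(8, 22/5)
obs 3: x=5 → posterior Gamma(13, 27/5)
obs 4: x=2 → posterior Gamma(15, 32/5)
obs 5: x=0 → posterior Gamma(15, 37/5)
obs 6: x=0 → posterior Gamma(15, 42/5)
obs 7: x=4 → posterior Gamma(19, 47/5)
obs 8: x=1 → posterior Gamma(20, 52/5)
obs 9: x=4 → posterior Gamma(24, 57/5)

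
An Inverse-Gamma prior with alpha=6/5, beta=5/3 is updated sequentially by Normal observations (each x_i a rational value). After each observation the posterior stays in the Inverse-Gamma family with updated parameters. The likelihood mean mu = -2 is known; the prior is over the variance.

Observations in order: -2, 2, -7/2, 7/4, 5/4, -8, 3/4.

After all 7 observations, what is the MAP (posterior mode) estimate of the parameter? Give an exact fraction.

21545/2736

obs 1: x=-2 → posterior Inverse-Gamma(17/10, 5/3)
obs 2: x=2 → posterior Inverse-Gamma(11/5, 29/3)
obs 3: x=-7/2 → posterior Inverse-Gamma(27/10, 259/24)
obs 4: x=7/4 → posterior Inverse-Gamma(16/5, 1711/96)
obs 5: x=5/4 → posterior Inverse-Gamma(37/10, 1109/48)
obs 6: x=-8 → posterior Inverse-Gamma(21/5, 1973/48)
obs 7: x=3/4 → posterior Inverse-Gamma(47/10, 4309/96)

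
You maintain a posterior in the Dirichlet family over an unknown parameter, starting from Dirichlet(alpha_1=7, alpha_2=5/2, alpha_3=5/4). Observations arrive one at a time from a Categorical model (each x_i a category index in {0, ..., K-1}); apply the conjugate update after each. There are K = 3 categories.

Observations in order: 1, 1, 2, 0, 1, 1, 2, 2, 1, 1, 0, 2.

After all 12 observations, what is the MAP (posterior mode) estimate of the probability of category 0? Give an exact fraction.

32/79

obs 1: x=1 → posterior Dirichlet(7, 7/2, 5/4)
obs 2: x=1 → posterior Dirichlet(7, 9/2, 5/4)
obs 3: x=2 → posterior Dirichlet(7, 9/2, 9/4)
obs 4: x=0 → posterior Dirichlet(8, 9/2, 9/4)
obs 5: x=1 → posterior Dirichlet(8, 11/2, 9/4)
obs 6: x=1 → posterior Dirichlet(8, 13/2, 9/4)
obs 7: x=2 → posterior Dirichlet(8, 13/2, 13/4)
obs 8: x=2 → posterior Dirichlet(8, 13/2, 17/4)
obs 9: x=1 → posterior Dirichlet(8, 15/2, 17/4)
obs 10: x=1 → posterior Dirichlet(8, 17/2, 17/4)
obs 11: x=0 → posterior Dirichlet(9, 17/2, 17/4)
obs 12: x=2 → posterior Dirichlet(9, 17/2, 21/4)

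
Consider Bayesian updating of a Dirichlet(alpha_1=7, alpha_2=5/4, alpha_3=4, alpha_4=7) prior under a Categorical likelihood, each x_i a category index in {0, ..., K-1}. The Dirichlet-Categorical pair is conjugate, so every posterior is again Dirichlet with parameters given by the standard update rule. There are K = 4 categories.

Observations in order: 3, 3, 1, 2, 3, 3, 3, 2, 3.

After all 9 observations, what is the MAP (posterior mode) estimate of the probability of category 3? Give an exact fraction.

obs 1: x=3 → posterior Dirichlet(7, 5/4, 4, 8)
obs 2: x=3 → posterior Dirichlet(7, 5/4, 4, 9)
obs 3: x=1 → posterior Dirichlet(7, 9/4, 4, 9)
obs 4: x=2 → posterior Dirichlet(7, 9/4, 5, 9)
obs 5: x=3 → posterior Dirichlet(7, 9/4, 5, 10)
obs 6: x=3 → posterior Dirichlet(7, 9/4, 5, 11)
obs 7: x=3 → posterior Dirichlet(7, 9/4, 5, 12)
obs 8: x=2 → posterior Dirichlet(7, 9/4, 6, 12)
obs 9: x=3 → posterior Dirichlet(7, 9/4, 6, 13)

48/97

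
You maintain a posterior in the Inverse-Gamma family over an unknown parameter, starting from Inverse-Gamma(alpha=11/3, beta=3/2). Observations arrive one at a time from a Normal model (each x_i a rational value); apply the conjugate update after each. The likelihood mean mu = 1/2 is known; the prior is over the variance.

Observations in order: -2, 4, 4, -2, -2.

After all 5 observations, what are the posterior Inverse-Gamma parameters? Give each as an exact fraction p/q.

obs 1: x=-2 → posterior Inverse-Gamma(25/6, 37/8)
obs 2: x=4 → posterior Inverse-Gamma(14/3, 43/4)
obs 3: x=4 → posterior Inverse-Gamma(31/6, 135/8)
obs 4: x=-2 → posterior Inverse-Gamma(17/3, 20)
obs 5: x=-2 → posterior Inverse-Gamma(37/6, 185/8)

alpha=37/6, beta=185/8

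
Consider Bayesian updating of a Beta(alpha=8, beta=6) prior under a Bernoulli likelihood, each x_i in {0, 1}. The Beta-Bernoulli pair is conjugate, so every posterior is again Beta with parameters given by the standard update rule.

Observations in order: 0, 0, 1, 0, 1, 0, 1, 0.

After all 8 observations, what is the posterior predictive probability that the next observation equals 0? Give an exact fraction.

1/2

obs 1: x=0 → posterior Beta(8, 7)
obs 2: x=0 → posterior Beta(8, 8)
obs 3: x=1 → posterior Beta(9, 8)
obs 4: x=0 → posterior Beta(9, 9)
obs 5: x=1 → posterior Beta(10, 9)
obs 6: x=0 → posterior Beta(10, 10)
obs 7: x=1 → posterior Beta(11, 10)
obs 8: x=0 → posterior Beta(11, 11)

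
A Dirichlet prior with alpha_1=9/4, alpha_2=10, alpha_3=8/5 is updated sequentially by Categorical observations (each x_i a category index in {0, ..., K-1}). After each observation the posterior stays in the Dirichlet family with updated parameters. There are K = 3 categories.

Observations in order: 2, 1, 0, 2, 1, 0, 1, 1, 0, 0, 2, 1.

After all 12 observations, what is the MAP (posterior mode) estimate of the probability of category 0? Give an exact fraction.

105/457

obs 1: x=2 → posterior Dirichlet(9/4, 10, 13/5)
obs 2: x=1 → posterior Dirichlet(9/4, 11, 13/5)
obs 3: x=0 → posterior Dirichlet(13/4, 11, 13/5)
obs 4: x=2 → posterior Dirichlet(13/4, 11, 18/5)
obs 5: x=1 → posterior Dirichlet(13/4, 12, 18/5)
obs 6: x=0 → posterior Dirichlet(17/4, 12, 18/5)
obs 7: x=1 → posterior Dirichlet(17/4, 13, 18/5)
obs 8: x=1 → posterior Dirichlet(17/4, 14, 18/5)
obs 9: x=0 → posterior Dirichlet(21/4, 14, 18/5)
obs 10: x=0 → posterior Dirichlet(25/4, 14, 18/5)
obs 11: x=2 → posterior Dirichlet(25/4, 14, 23/5)
obs 12: x=1 → posterior Dirichlet(25/4, 15, 23/5)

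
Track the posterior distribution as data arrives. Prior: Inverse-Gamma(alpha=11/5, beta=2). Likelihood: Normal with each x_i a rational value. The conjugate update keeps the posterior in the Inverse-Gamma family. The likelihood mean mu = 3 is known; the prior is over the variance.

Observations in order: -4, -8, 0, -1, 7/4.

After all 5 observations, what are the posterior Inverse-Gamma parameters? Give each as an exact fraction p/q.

alpha=47/10, beta=3209/32

obs 1: x=-4 → posterior Inverse-Gamma(27/10, 53/2)
obs 2: x=-8 → posterior Inverse-Gamma(16/5, 87)
obs 3: x=0 → posterior Inverse-Gamma(37/10, 183/2)
obs 4: x=-1 → posterior Inverse-Gamma(21/5, 199/2)
obs 5: x=7/4 → posterior Inverse-Gamma(47/10, 3209/32)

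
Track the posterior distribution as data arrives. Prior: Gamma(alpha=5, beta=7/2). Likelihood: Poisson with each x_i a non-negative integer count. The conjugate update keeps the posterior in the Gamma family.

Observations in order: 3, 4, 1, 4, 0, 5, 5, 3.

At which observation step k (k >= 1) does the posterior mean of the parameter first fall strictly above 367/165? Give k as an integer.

obs 1: x=3 → posterior Gamma(8, 9/2)
obs 2: x=4 → posterior Gamma(12, 11/2)
obs 3: x=1 → posterior Gamma(13, 13/2)
obs 4: x=4 → posterior Gamma(17, 15/2)
obs 5: x=0 → posterior Gamma(17, 17/2)
obs 6: x=5 → posterior Gamma(22, 19/2)
obs 7: x=5 → posterior Gamma(27, 21/2)
obs 8: x=3 → posterior Gamma(30, 23/2)

k = 4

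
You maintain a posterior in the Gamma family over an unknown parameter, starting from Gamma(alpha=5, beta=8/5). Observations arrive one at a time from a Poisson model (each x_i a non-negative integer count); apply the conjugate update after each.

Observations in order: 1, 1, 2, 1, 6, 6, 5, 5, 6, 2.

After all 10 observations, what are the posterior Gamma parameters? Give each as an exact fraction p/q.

alpha=40, beta=58/5

obs 1: x=1 → posterior Gamma(6, 13/5)
obs 2: x=1 → posterior Gamma(7, 18/5)
obs 3: x=2 → posterior Gamma(9, 23/5)
obs 4: x=1 → posterior Gamma(10, 28/5)
obs 5: x=6 → posterior Gamma(16, 33/5)
obs 6: x=6 → posterior Gamma(22, 38/5)
obs 7: x=5 → posterior Gamma(27, 43/5)
obs 8: x=5 → posterior Gamma(32, 48/5)
obs 9: x=6 → posterior Gamma(38, 53/5)
obs 10: x=2 → posterior Gamma(40, 58/5)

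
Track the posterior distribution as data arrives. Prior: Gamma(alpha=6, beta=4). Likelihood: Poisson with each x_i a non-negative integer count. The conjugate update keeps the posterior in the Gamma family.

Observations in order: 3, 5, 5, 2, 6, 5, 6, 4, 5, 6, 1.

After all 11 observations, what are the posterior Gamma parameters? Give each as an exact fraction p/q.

obs 1: x=3 → posterior Gamma(9, 5)
obs 2: x=5 → posterior Gamma(14, 6)
obs 3: x=5 → posterior Gamma(19, 7)
obs 4: x=2 → posterior Gamma(21, 8)
obs 5: x=6 → posterior Gamma(27, 9)
obs 6: x=5 → posterior Gamma(32, 10)
obs 7: x=6 → posterior Gamma(38, 11)
obs 8: x=4 → posterior Gamma(42, 12)
obs 9: x=5 → posterior Gamma(47, 13)
obs 10: x=6 → posterior Gamma(53, 14)
obs 11: x=1 → posterior Gamma(54, 15)

alpha=54, beta=15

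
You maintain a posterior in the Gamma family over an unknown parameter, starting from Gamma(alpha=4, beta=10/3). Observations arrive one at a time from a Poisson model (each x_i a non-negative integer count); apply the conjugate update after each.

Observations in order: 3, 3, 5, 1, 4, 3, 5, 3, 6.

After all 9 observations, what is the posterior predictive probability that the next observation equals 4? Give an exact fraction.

7813533647229106172322210551129189300867320097279540469118191903/48357032784585166988247040000000000000000000000000000000000000000

obs 1: x=3 → posterior Gamma(7, 13/3)
obs 2: x=3 → posterior Gamma(10, 16/3)
obs 3: x=5 → posterior Gamma(15, 19/3)
obs 4: x=1 → posterior Gamma(16, 22/3)
obs 5: x=4 → posterior Gamma(20, 25/3)
obs 6: x=3 → posterior Gamma(23, 28/3)
obs 7: x=5 → posterior Gamma(28, 31/3)
obs 8: x=3 → posterior Gamma(31, 34/3)
obs 9: x=6 → posterior Gamma(37, 37/3)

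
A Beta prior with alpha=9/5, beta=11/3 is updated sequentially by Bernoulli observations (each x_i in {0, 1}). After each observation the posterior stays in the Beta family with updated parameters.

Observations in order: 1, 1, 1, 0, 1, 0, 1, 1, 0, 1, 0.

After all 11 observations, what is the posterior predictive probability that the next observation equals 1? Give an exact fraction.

132/247

obs 1: x=1 → posterior Beta(14/5, 11/3)
obs 2: x=1 → posterior Beta(19/5, 11/3)
obs 3: x=1 → posterior Beta(24/5, 11/3)
obs 4: x=0 → posterior Beta(24/5, 14/3)
obs 5: x=1 → posterior Beta(29/5, 14/3)
obs 6: x=0 → posterior Beta(29/5, 17/3)
obs 7: x=1 → posterior Beta(34/5, 17/3)
obs 8: x=1 → posterior Beta(39/5, 17/3)
obs 9: x=0 → posterior Beta(39/5, 20/3)
obs 10: x=1 → posterior Beta(44/5, 20/3)
obs 11: x=0 → posterior Beta(44/5, 23/3)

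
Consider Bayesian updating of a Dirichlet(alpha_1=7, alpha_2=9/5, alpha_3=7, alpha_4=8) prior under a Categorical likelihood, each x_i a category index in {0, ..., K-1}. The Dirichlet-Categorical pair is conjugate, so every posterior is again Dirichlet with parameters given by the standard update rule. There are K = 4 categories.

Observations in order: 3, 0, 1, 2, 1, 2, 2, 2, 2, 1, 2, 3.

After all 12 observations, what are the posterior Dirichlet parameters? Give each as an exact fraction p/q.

alpha_1=8, alpha_2=24/5, alpha_3=13, alpha_4=10

obs 1: x=3 → posterior Dirichlet(7, 9/5, 7, 9)
obs 2: x=0 → posterior Dirichlet(8, 9/5, 7, 9)
obs 3: x=1 → posterior Dirichlet(8, 14/5, 7, 9)
obs 4: x=2 → posterior Dirichlet(8, 14/5, 8, 9)
obs 5: x=1 → posterior Dirichlet(8, 19/5, 8, 9)
obs 6: x=2 → posterior Dirichlet(8, 19/5, 9, 9)
obs 7: x=2 → posterior Dirichlet(8, 19/5, 10, 9)
obs 8: x=2 → posterior Dirichlet(8, 19/5, 11, 9)
obs 9: x=2 → posterior Dirichlet(8, 19/5, 12, 9)
obs 10: x=1 → posterior Dirichlet(8, 24/5, 12, 9)
obs 11: x=2 → posterior Dirichlet(8, 24/5, 13, 9)
obs 12: x=3 → posterior Dirichlet(8, 24/5, 13, 10)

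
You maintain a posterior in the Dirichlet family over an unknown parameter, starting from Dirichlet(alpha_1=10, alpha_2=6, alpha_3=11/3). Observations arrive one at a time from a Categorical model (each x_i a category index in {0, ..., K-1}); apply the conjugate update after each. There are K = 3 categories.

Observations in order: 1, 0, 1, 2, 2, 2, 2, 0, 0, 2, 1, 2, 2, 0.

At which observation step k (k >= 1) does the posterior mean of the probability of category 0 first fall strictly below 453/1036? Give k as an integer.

obs 1: x=1 → posterior Dirichlet(10, 7, 11/3)
obs 2: x=0 → posterior Dirichlet(11, 7, 11/3)
obs 3: x=1 → posterior Dirichlet(11, 8, 11/3)
obs 4: x=2 → posterior Dirichlet(11, 8, 14/3)
obs 5: x=2 → posterior Dirichlet(11, 8, 17/3)
obs 6: x=2 → posterior Dirichlet(11, 8, 20/3)
obs 7: x=2 → posterior Dirichlet(11, 8, 23/3)
obs 8: x=0 → posterior Dirichlet(12, 8, 23/3)
obs 9: x=0 → posterior Dirichlet(13, 8, 23/3)
obs 10: x=2 → posterior Dirichlet(13, 8, 26/3)
obs 11: x=1 → posterior Dirichlet(13, 9, 26/3)
obs 12: x=2 → posterior Dirichlet(13, 9, 29/3)
obs 13: x=2 → posterior Dirichlet(13, 9, 32/3)
obs 14: x=0 → posterior Dirichlet(14, 9, 32/3)

k = 6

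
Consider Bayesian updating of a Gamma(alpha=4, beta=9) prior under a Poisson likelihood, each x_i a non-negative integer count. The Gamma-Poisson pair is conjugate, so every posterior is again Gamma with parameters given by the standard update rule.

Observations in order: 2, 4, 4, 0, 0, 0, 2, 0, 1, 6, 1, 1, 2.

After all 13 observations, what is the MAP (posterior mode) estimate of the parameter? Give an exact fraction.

obs 1: x=2 → posterior Gamma(6, 10)
obs 2: x=4 → posterior Gamma(10, 11)
obs 3: x=4 → posterior Gamma(14, 12)
obs 4: x=0 → posterior Gamma(14, 13)
obs 5: x=0 → posterior Gamma(14, 14)
obs 6: x=0 → posterior Gamma(14, 15)
obs 7: x=2 → posterior Gamma(16, 16)
obs 8: x=0 → posterior Gamma(16, 17)
obs 9: x=1 → posterior Gamma(17, 18)
obs 10: x=6 → posterior Gamma(23, 19)
obs 11: x=1 → posterior Gamma(24, 20)
obs 12: x=1 → posterior Gamma(25, 21)
obs 13: x=2 → posterior Gamma(27, 22)

13/11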